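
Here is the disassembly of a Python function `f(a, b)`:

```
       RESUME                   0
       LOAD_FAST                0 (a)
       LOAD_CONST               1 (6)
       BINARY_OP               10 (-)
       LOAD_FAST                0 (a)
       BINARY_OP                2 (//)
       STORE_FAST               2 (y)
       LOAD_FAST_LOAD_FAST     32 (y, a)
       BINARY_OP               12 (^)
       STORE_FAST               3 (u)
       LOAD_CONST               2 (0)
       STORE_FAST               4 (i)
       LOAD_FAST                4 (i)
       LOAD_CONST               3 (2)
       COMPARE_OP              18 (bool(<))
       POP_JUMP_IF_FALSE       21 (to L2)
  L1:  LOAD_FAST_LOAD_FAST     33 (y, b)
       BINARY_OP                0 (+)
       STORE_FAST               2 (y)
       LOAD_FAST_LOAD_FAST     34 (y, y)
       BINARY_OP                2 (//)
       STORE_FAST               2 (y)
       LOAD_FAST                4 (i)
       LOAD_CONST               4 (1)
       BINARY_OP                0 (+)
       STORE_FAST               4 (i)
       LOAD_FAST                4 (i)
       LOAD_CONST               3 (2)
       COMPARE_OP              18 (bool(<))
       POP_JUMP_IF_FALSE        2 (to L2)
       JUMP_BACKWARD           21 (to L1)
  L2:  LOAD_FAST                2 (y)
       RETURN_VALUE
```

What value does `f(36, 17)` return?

1

LOAD_FAST a → push 36. Stack: [36]
LOAD_CONST → push 6. Stack: [36, 6]
BINARY_OP - → 36 - 6 = 30. Stack: [30]
LOAD_FAST a → push 36. Stack: [30, 36]
BINARY_OP // → 30 // 36 = 0. Stack: [0]
STORE_FAST y → y=0. Stack: []
LOAD_FAST_LOAD_FAST y,a → push 0,36. Stack: [0, 36]
BINARY_OP ^ → 0 ^ 36 = 36. Stack: [36]
STORE_FAST u → u=36. Stack: []
LOAD_CONST → push 0. Stack: [0]
STORE_FAST i → i=0. Stack: []
LOAD_FAST i → push 0. Stack: [0]
LOAD_CONST → push 2. Stack: [0, 2]
COMPARE_OP bool(<) → 0 vs 2 = True. Stack: [True]
POP_JUMP_IF_FALSE → pop True; no jump. Stack: []
LOAD_FAST_LOAD_FAST y,b → push 0,17. Stack: [0, 17]
BINARY_OP + → 0 + 17 = 17. Stack: [17]
STORE_FAST y → y=17. Stack: []
LOAD_FAST_LOAD_FAST y,y → push 17,17. Stack: [17, 17]
BINARY_OP // → 17 // 17 = 1. Stack: [1]
STORE_FAST y → y=1. Stack: []
LOAD_FAST i → push 0. Stack: [0]
LOAD_CONST → push 1. Stack: [0, 1]
BINARY_OP + → 0 + 1 = 1. Stack: [1]
STORE_FAST i → i=1. Stack: []
LOAD_FAST i → push 1. Stack: [1]
LOAD_CONST → push 2. Stack: [1, 2]
COMPARE_OP bool(<) → 1 vs 2 = True. Stack: [True]
POP_JUMP_IF_FALSE → pop True; no jump. Stack: []
LOAD_FAST_LOAD_FAST y,b → push 1,17. Stack: [1, 17]
BINARY_OP + → 1 + 17 = 18. Stack: [18]
STORE_FAST y → y=18. Stack: []
LOAD_FAST_LOAD_FAST y,y → push 18,18. Stack: [18, 18]
BINARY_OP // → 18 // 18 = 1. Stack: [1]
STORE_FAST y → y=1. Stack: []
LOAD_FAST i → push 1. Stack: [1]
LOAD_CONST → push 1. Stack: [1, 1]
BINARY_OP + → 1 + 1 = 2. Stack: [2]
STORE_FAST i → i=2. Stack: []
LOAD_FAST i → push 2. Stack: [2]
LOAD_CONST → push 2. Stack: [2, 2]
COMPARE_OP bool(<) → 2 vs 2 = False. Stack: [False]
POP_JUMP_IF_FALSE → pop False; jump. Stack: []
LOAD_FAST y → push 1. Stack: [1]
RETURN_VALUE → return 1.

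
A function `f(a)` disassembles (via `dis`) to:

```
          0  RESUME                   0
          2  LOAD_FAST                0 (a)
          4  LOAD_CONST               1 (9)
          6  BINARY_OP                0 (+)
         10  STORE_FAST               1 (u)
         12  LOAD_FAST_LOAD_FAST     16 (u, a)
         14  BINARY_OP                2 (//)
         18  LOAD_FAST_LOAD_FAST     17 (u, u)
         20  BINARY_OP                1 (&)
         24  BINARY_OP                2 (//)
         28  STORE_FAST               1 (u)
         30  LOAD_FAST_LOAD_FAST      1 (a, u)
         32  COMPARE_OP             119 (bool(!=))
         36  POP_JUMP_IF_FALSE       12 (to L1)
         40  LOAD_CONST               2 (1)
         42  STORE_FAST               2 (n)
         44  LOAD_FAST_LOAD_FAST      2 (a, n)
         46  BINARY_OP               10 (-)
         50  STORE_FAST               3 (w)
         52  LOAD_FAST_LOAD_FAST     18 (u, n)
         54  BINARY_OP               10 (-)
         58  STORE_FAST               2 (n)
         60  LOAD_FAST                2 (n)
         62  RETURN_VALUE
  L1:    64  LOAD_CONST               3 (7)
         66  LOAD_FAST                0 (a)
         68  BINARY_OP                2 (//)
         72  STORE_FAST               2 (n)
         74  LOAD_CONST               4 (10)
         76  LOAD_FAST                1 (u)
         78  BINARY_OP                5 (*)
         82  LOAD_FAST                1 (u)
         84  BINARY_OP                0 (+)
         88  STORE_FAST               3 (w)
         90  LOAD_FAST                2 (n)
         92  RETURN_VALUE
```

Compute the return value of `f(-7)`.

-2

LOAD_FAST a → push -7. Stack: [-7]
LOAD_CONST → push 9. Stack: [-7, 9]
BINARY_OP + → -7 + 9 = 2. Stack: [2]
STORE_FAST u → u=2. Stack: []
LOAD_FAST_LOAD_FAST u,a → push 2,-7. Stack: [2, -7]
BINARY_OP // → 2 // -7 = -1. Stack: [-1]
LOAD_FAST_LOAD_FAST u,u → push 2,2. Stack: [-1, 2, 2]
BINARY_OP & → 2 & 2 = 2. Stack: [-1, 2]
BINARY_OP // → -1 // 2 = -1. Stack: [-1]
STORE_FAST u → u=-1. Stack: []
LOAD_FAST_LOAD_FAST a,u → push -7,-1. Stack: [-7, -1]
COMPARE_OP bool(!=) → -7 vs -1 = True. Stack: [True]
POP_JUMP_IF_FALSE → pop True; no jump. Stack: []
LOAD_CONST → push 1. Stack: [1]
STORE_FAST n → n=1. Stack: []
LOAD_FAST_LOAD_FAST a,n → push -7,1. Stack: [-7, 1]
BINARY_OP - → -7 - 1 = -8. Stack: [-8]
STORE_FAST w → w=-8. Stack: []
LOAD_FAST_LOAD_FAST u,n → push -1,1. Stack: [-1, 1]
BINARY_OP - → -1 - 1 = -2. Stack: [-2]
STORE_FAST n → n=-2. Stack: []
LOAD_FAST n → push -2. Stack: [-2]
RETURN_VALUE → return -2.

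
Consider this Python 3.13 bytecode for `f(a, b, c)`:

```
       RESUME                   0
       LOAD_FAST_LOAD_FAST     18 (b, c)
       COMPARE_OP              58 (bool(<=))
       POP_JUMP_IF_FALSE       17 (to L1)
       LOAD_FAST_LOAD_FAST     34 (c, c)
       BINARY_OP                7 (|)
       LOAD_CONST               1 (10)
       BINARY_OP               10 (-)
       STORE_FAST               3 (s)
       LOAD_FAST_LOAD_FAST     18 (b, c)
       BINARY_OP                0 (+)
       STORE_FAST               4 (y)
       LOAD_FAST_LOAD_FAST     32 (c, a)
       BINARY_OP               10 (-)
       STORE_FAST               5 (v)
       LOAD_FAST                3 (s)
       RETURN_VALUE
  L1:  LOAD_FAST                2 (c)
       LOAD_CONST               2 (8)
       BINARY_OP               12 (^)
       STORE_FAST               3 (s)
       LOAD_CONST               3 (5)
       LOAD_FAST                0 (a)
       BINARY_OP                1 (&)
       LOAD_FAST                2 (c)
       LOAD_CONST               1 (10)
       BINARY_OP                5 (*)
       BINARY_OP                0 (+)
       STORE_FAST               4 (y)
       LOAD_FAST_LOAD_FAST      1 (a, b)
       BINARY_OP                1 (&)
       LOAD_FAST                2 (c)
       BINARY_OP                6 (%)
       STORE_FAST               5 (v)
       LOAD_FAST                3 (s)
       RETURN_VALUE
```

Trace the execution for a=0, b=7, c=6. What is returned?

LOAD_FAST_LOAD_FAST b,c → push 7,6. Stack: [7, 6]
COMPARE_OP bool(<=) → 7 vs 6 = False. Stack: [False]
POP_JUMP_IF_FALSE → pop False; jump. Stack: []
LOAD_FAST c → push 6. Stack: [6]
LOAD_CONST → push 8. Stack: [6, 8]
BINARY_OP ^ → 6 ^ 8 = 14. Stack: [14]
STORE_FAST s → s=14. Stack: []
LOAD_CONST → push 5. Stack: [5]
LOAD_FAST a → push 0. Stack: [5, 0]
BINARY_OP & → 5 & 0 = 0. Stack: [0]
LOAD_FAST c → push 6. Stack: [0, 6]
LOAD_CONST → push 10. Stack: [0, 6, 10]
BINARY_OP * → 6 * 10 = 60. Stack: [0, 60]
BINARY_OP + → 0 + 60 = 60. Stack: [60]
STORE_FAST y → y=60. Stack: []
LOAD_FAST_LOAD_FAST a,b → push 0,7. Stack: [0, 7]
BINARY_OP & → 0 & 7 = 0. Stack: [0]
LOAD_FAST c → push 6. Stack: [0, 6]
BINARY_OP % → 0 % 6 = 0. Stack: [0]
STORE_FAST v → v=0. Stack: []
LOAD_FAST s → push 14. Stack: [14]
RETURN_VALUE → return 14.

14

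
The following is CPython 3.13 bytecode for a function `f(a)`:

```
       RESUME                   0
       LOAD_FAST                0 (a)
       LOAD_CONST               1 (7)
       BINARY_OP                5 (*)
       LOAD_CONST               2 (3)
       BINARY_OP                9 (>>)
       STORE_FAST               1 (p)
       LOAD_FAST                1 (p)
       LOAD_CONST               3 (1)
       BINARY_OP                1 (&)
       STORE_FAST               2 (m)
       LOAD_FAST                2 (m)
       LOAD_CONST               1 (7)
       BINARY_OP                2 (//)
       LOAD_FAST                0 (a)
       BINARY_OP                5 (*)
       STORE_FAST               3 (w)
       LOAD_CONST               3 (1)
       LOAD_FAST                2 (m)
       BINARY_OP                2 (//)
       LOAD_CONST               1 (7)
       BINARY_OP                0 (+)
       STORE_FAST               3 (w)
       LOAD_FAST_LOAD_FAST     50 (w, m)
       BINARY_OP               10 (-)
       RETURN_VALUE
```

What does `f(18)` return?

LOAD_FAST a → push 18. Stack: [18]
LOAD_CONST → push 7. Stack: [18, 7]
BINARY_OP * → 18 * 7 = 126. Stack: [126]
LOAD_CONST → push 3. Stack: [126, 3]
BINARY_OP >> → 126 >> 3 = 15. Stack: [15]
STORE_FAST p → p=15. Stack: []
LOAD_FAST p → push 15. Stack: [15]
LOAD_CONST → push 1. Stack: [15, 1]
BINARY_OP & → 15 & 1 = 1. Stack: [1]
STORE_FAST m → m=1. Stack: []
LOAD_FAST m → push 1. Stack: [1]
LOAD_CONST → push 7. Stack: [1, 7]
BINARY_OP // → 1 // 7 = 0. Stack: [0]
LOAD_FAST a → push 18. Stack: [0, 18]
BINARY_OP * → 0 * 18 = 0. Stack: [0]
STORE_FAST w → w=0. Stack: []
LOAD_CONST → push 1. Stack: [1]
LOAD_FAST m → push 1. Stack: [1, 1]
BINARY_OP // → 1 // 1 = 1. Stack: [1]
LOAD_CONST → push 7. Stack: [1, 7]
BINARY_OP + → 1 + 7 = 8. Stack: [8]
STORE_FAST w → w=8. Stack: []
LOAD_FAST_LOAD_FAST w,m → push 8,1. Stack: [8, 1]
BINARY_OP - → 8 - 1 = 7. Stack: [7]
RETURN_VALUE → return 7.

7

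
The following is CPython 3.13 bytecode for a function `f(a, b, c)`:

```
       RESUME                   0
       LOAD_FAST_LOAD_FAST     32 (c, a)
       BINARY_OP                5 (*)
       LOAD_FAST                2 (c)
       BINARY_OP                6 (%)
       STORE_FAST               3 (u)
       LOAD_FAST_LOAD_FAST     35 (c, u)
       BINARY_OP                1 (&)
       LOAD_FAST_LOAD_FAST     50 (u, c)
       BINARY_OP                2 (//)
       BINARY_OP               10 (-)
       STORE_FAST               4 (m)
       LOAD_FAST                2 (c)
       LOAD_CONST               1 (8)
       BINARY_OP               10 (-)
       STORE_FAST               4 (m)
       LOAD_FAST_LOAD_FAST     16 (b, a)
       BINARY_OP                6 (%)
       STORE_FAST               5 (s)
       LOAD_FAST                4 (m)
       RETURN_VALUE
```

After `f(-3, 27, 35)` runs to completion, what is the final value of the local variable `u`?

LOAD_FAST_LOAD_FAST c,a → push 35,-3. Stack: [35, -3]
BINARY_OP * → 35 * -3 = -105. Stack: [-105]
LOAD_FAST c → push 35. Stack: [-105, 35]
BINARY_OP % → -105 % 35 = 0. Stack: [0]
STORE_FAST u → u=0. Stack: []
LOAD_FAST_LOAD_FAST c,u → push 35,0. Stack: [35, 0]
BINARY_OP & → 35 & 0 = 0. Stack: [0]
LOAD_FAST_LOAD_FAST u,c → push 0,35. Stack: [0, 0, 35]
BINARY_OP // → 0 // 35 = 0. Stack: [0, 0]
BINARY_OP - → 0 - 0 = 0. Stack: [0]
STORE_FAST m → m=0. Stack: []
LOAD_FAST c → push 35. Stack: [35]
LOAD_CONST → push 8. Stack: [35, 8]
BINARY_OP - → 35 - 8 = 27. Stack: [27]
STORE_FAST m → m=27. Stack: []
LOAD_FAST_LOAD_FAST b,a → push 27,-3. Stack: [27, -3]
BINARY_OP % → 27 % -3 = 0. Stack: [0]
STORE_FAST s → s=0. Stack: []
LOAD_FAST m → push 27. Stack: [27]
RETURN_VALUE → return 27.

0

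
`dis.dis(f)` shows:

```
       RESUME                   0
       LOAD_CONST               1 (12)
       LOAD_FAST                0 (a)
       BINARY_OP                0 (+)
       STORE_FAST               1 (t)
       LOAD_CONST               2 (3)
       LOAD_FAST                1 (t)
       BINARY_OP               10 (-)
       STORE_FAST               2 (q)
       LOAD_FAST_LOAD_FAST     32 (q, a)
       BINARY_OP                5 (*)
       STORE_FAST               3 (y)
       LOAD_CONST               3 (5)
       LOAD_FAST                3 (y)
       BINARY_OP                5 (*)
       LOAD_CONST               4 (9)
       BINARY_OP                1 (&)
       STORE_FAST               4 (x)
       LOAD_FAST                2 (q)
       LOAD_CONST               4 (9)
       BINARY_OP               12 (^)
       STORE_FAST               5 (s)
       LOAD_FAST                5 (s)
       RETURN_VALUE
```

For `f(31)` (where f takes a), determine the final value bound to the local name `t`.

LOAD_CONST → push 12. Stack: [12]
LOAD_FAST a → push 31. Stack: [12, 31]
BINARY_OP + → 12 + 31 = 43. Stack: [43]
STORE_FAST t → t=43. Stack: []
LOAD_CONST → push 3. Stack: [3]
LOAD_FAST t → push 43. Stack: [3, 43]
BINARY_OP - → 3 - 43 = -40. Stack: [-40]
STORE_FAST q → q=-40. Stack: []
LOAD_FAST_LOAD_FAST q,a → push -40,31. Stack: [-40, 31]
BINARY_OP * → -40 * 31 = -1240. Stack: [-1240]
STORE_FAST y → y=-1240. Stack: []
LOAD_CONST → push 5. Stack: [5]
LOAD_FAST y → push -1240. Stack: [5, -1240]
BINARY_OP * → 5 * -1240 = -6200. Stack: [-6200]
LOAD_CONST → push 9. Stack: [-6200, 9]
BINARY_OP & → -6200 & 9 = 8. Stack: [8]
STORE_FAST x → x=8. Stack: []
LOAD_FAST q → push -40. Stack: [-40]
LOAD_CONST → push 9. Stack: [-40, 9]
BINARY_OP ^ → -40 ^ 9 = -47. Stack: [-47]
STORE_FAST s → s=-47. Stack: []
LOAD_FAST s → push -47. Stack: [-47]
RETURN_VALUE → return -47.

43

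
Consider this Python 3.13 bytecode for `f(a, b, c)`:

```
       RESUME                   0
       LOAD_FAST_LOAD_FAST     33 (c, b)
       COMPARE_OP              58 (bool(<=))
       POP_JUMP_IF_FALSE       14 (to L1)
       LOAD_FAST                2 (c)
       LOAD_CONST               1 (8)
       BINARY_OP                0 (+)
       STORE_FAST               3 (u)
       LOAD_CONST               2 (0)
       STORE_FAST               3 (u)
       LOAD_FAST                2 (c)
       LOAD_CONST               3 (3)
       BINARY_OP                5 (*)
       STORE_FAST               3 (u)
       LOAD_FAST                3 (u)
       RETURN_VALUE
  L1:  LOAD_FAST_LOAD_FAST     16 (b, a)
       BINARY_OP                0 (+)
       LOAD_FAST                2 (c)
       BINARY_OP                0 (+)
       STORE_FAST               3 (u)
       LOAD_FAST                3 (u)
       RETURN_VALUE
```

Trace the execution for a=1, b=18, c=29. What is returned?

48

LOAD_FAST_LOAD_FAST c,b → push 29,18. Stack: [29, 18]
COMPARE_OP bool(<=) → 29 vs 18 = False. Stack: [False]
POP_JUMP_IF_FALSE → pop False; jump. Stack: []
LOAD_FAST_LOAD_FAST b,a → push 18,1. Stack: [18, 1]
BINARY_OP + → 18 + 1 = 19. Stack: [19]
LOAD_FAST c → push 29. Stack: [19, 29]
BINARY_OP + → 19 + 29 = 48. Stack: [48]
STORE_FAST u → u=48. Stack: []
LOAD_FAST u → push 48. Stack: [48]
RETURN_VALUE → return 48.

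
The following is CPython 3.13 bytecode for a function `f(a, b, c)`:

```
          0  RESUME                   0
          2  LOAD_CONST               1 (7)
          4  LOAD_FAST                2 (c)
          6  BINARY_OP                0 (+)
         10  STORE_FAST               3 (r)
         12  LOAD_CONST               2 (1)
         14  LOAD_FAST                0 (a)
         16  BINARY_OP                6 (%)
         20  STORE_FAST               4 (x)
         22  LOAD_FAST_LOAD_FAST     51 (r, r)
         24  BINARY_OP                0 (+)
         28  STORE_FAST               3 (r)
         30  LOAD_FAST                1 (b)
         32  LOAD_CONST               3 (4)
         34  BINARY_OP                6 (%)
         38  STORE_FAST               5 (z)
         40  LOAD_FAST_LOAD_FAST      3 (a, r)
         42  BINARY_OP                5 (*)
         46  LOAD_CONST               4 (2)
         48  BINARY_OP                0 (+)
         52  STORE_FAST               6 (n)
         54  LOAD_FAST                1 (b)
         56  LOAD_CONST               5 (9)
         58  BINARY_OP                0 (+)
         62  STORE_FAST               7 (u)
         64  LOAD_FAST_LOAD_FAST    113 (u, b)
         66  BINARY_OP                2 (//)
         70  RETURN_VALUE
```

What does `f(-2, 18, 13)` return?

LOAD_CONST → push 7. Stack: [7]
LOAD_FAST c → push 13. Stack: [7, 13]
BINARY_OP + → 7 + 13 = 20. Stack: [20]
STORE_FAST r → r=20. Stack: []
LOAD_CONST → push 1. Stack: [1]
LOAD_FAST a → push -2. Stack: [1, -2]
BINARY_OP % → 1 % -2 = -1. Stack: [-1]
STORE_FAST x → x=-1. Stack: []
LOAD_FAST_LOAD_FAST r,r → push 20,20. Stack: [20, 20]
BINARY_OP + → 20 + 20 = 40. Stack: [40]
STORE_FAST r → r=40. Stack: []
LOAD_FAST b → push 18. Stack: [18]
LOAD_CONST → push 4. Stack: [18, 4]
BINARY_OP % → 18 % 4 = 2. Stack: [2]
STORE_FAST z → z=2. Stack: []
LOAD_FAST_LOAD_FAST a,r → push -2,40. Stack: [-2, 40]
BINARY_OP * → -2 * 40 = -80. Stack: [-80]
LOAD_CONST → push 2. Stack: [-80, 2]
BINARY_OP + → -80 + 2 = -78. Stack: [-78]
STORE_FAST n → n=-78. Stack: []
LOAD_FAST b → push 18. Stack: [18]
LOAD_CONST → push 9. Stack: [18, 9]
BINARY_OP + → 18 + 9 = 27. Stack: [27]
STORE_FAST u → u=27. Stack: []
LOAD_FAST_LOAD_FAST u,b → push 27,18. Stack: [27, 18]
BINARY_OP // → 27 // 18 = 1. Stack: [1]
RETURN_VALUE → return 1.

1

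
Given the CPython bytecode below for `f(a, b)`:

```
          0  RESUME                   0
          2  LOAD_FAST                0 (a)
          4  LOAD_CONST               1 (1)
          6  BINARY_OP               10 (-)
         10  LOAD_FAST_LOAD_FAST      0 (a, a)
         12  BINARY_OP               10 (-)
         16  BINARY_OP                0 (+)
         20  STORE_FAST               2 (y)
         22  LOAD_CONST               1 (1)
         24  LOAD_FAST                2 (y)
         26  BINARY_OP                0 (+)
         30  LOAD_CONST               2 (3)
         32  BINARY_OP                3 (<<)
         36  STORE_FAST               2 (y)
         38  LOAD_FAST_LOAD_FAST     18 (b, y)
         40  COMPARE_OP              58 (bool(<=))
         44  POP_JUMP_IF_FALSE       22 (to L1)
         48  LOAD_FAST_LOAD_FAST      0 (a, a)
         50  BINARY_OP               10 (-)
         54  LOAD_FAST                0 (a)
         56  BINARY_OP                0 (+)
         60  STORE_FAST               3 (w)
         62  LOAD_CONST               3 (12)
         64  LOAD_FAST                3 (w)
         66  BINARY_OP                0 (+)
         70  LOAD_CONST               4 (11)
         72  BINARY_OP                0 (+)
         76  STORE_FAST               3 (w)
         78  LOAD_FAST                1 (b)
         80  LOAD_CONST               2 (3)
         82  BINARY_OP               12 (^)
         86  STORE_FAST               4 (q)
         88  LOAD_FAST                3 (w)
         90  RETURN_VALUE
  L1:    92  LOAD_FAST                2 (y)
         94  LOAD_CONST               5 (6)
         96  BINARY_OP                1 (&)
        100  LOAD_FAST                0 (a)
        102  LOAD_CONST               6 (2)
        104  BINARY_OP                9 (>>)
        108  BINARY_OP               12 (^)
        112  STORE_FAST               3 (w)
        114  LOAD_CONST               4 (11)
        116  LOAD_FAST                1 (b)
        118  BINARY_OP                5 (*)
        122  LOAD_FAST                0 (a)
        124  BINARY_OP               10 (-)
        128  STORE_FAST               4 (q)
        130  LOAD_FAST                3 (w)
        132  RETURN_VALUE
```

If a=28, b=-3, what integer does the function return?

LOAD_FAST a → push 28. Stack: [28]
LOAD_CONST → push 1. Stack: [28, 1]
BINARY_OP - → 28 - 1 = 27. Stack: [27]
LOAD_FAST_LOAD_FAST a,a → push 28,28. Stack: [27, 28, 28]
BINARY_OP - → 28 - 28 = 0. Stack: [27, 0]
BINARY_OP + → 27 + 0 = 27. Stack: [27]
STORE_FAST y → y=27. Stack: []
LOAD_CONST → push 1. Stack: [1]
LOAD_FAST y → push 27. Stack: [1, 27]
BINARY_OP + → 1 + 27 = 28. Stack: [28]
LOAD_CONST → push 3. Stack: [28, 3]
BINARY_OP << → 28 << 3 = 224. Stack: [224]
STORE_FAST y → y=224. Stack: []
LOAD_FAST_LOAD_FAST b,y → push -3,224. Stack: [-3, 224]
COMPARE_OP bool(<=) → -3 vs 224 = True. Stack: [True]
POP_JUMP_IF_FALSE → pop True; no jump. Stack: []
LOAD_FAST_LOAD_FAST a,a → push 28,28. Stack: [28, 28]
BINARY_OP - → 28 - 28 = 0. Stack: [0]
LOAD_FAST a → push 28. Stack: [0, 28]
BINARY_OP + → 0 + 28 = 28. Stack: [28]
STORE_FAST w → w=28. Stack: []
LOAD_CONST → push 12. Stack: [12]
LOAD_FAST w → push 28. Stack: [12, 28]
BINARY_OP + → 12 + 28 = 40. Stack: [40]
LOAD_CONST → push 11. Stack: [40, 11]
BINARY_OP + → 40 + 11 = 51. Stack: [51]
STORE_FAST w → w=51. Stack: []
LOAD_FAST b → push -3. Stack: [-3]
LOAD_CONST → push 3. Stack: [-3, 3]
BINARY_OP ^ → -3 ^ 3 = -2. Stack: [-2]
STORE_FAST q → q=-2. Stack: []
LOAD_FAST w → push 51. Stack: [51]
RETURN_VALUE → return 51.

51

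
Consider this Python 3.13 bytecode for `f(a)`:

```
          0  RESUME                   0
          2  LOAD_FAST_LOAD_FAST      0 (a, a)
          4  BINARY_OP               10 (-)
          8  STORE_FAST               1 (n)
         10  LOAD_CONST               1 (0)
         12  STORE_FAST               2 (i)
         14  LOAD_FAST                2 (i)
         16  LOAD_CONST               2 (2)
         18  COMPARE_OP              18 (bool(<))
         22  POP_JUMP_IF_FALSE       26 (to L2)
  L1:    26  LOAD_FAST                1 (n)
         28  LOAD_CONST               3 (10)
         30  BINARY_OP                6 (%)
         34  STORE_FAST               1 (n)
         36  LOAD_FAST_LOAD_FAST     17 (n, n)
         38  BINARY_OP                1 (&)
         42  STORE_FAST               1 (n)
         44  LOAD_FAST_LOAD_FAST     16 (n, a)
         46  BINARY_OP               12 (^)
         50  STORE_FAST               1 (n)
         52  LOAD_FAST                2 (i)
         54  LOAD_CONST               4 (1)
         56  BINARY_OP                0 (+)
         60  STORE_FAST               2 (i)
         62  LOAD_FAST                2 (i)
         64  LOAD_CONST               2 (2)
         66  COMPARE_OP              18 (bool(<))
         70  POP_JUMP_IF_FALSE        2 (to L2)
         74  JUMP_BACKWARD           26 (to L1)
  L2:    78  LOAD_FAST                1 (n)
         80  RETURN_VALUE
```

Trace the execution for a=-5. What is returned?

LOAD_FAST_LOAD_FAST a,a → push -5,-5. Stack: [-5, -5]
BINARY_OP - → -5 - -5 = 0. Stack: [0]
STORE_FAST n → n=0. Stack: []
LOAD_CONST → push 0. Stack: [0]
STORE_FAST i → i=0. Stack: []
LOAD_FAST i → push 0. Stack: [0]
LOAD_CONST → push 2. Stack: [0, 2]
COMPARE_OP bool(<) → 0 vs 2 = True. Stack: [True]
POP_JUMP_IF_FALSE → pop True; no jump. Stack: []
LOAD_FAST n → push 0. Stack: [0]
LOAD_CONST → push 10. Stack: [0, 10]
BINARY_OP % → 0 % 10 = 0. Stack: [0]
STORE_FAST n → n=0. Stack: []
LOAD_FAST_LOAD_FAST n,n → push 0,0. Stack: [0, 0]
BINARY_OP & → 0 & 0 = 0. Stack: [0]
STORE_FAST n → n=0. Stack: []
LOAD_FAST_LOAD_FAST n,a → push 0,-5. Stack: [0, -5]
BINARY_OP ^ → 0 ^ -5 = -5. Stack: [-5]
STORE_FAST n → n=-5. Stack: []
LOAD_FAST i → push 0. Stack: [0]
LOAD_CONST → push 1. Stack: [0, 1]
BINARY_OP + → 0 + 1 = 1. Stack: [1]
STORE_FAST i → i=1. Stack: []
LOAD_FAST i → push 1. Stack: [1]
LOAD_CONST → push 2. Stack: [1, 2]
COMPARE_OP bool(<) → 1 vs 2 = True. Stack: [True]
POP_JUMP_IF_FALSE → pop True; no jump. Stack: []
LOAD_FAST n → push -5. Stack: [-5]
LOAD_CONST → push 10. Stack: [-5, 10]
BINARY_OP % → -5 % 10 = 5. Stack: [5]
STORE_FAST n → n=5. Stack: []
LOAD_FAST_LOAD_FAST n,n → push 5,5. Stack: [5, 5]
BINARY_OP & → 5 & 5 = 5. Stack: [5]
STORE_FAST n → n=5. Stack: []
LOAD_FAST_LOAD_FAST n,a → push 5,-5. Stack: [5, -5]
BINARY_OP ^ → 5 ^ -5 = -2. Stack: [-2]
STORE_FAST n → n=-2. Stack: []
LOAD_FAST i → push 1. Stack: [1]
LOAD_CONST → push 1. Stack: [1, 1]
BINARY_OP + → 1 + 1 = 2. Stack: [2]
STORE_FAST i → i=2. Stack: []
LOAD_FAST i → push 2. Stack: [2]
LOAD_CONST → push 2. Stack: [2, 2]
COMPARE_OP bool(<) → 2 vs 2 = False. Stack: [False]
POP_JUMP_IF_FALSE → pop False; jump. Stack: []
LOAD_FAST n → push -2. Stack: [-2]
RETURN_VALUE → return -2.

-2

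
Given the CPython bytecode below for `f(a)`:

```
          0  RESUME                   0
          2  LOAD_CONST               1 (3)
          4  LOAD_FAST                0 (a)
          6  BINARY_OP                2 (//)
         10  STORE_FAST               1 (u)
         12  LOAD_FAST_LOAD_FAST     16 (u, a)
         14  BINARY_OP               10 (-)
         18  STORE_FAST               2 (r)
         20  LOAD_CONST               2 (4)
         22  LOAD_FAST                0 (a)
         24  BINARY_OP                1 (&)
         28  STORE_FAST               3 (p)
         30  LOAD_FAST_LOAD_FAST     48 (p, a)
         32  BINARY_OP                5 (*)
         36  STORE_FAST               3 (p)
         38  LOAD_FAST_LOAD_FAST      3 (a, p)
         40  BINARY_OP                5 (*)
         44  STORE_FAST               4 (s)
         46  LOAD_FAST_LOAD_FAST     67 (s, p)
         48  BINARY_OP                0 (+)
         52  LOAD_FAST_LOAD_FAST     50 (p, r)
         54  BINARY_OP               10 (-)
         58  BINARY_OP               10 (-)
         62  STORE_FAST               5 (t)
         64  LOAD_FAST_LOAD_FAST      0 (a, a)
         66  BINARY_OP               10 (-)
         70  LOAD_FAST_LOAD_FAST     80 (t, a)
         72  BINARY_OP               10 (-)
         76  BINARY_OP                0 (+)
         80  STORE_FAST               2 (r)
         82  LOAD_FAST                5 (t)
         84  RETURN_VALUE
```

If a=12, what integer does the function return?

LOAD_CONST → push 3. Stack: [3]
LOAD_FAST a → push 12. Stack: [3, 12]
BINARY_OP // → 3 // 12 = 0. Stack: [0]
STORE_FAST u → u=0. Stack: []
LOAD_FAST_LOAD_FAST u,a → push 0,12. Stack: [0, 12]
BINARY_OP - → 0 - 12 = -12. Stack: [-12]
STORE_FAST r → r=-12. Stack: []
LOAD_CONST → push 4. Stack: [4]
LOAD_FAST a → push 12. Stack: [4, 12]
BINARY_OP & → 4 & 12 = 4. Stack: [4]
STORE_FAST p → p=4. Stack: []
LOAD_FAST_LOAD_FAST p,a → push 4,12. Stack: [4, 12]
BINARY_OP * → 4 * 12 = 48. Stack: [48]
STORE_FAST p → p=48. Stack: []
LOAD_FAST_LOAD_FAST a,p → push 12,48. Stack: [12, 48]
BINARY_OP * → 12 * 48 = 576. Stack: [576]
STORE_FAST s → s=576. Stack: []
LOAD_FAST_LOAD_FAST s,p → push 576,48. Stack: [576, 48]
BINARY_OP + → 576 + 48 = 624. Stack: [624]
LOAD_FAST_LOAD_FAST p,r → push 48,-12. Stack: [624, 48, -12]
BINARY_OP - → 48 - -12 = 60. Stack: [624, 60]
BINARY_OP - → 624 - 60 = 564. Stack: [564]
STORE_FAST t → t=564. Stack: []
LOAD_FAST_LOAD_FAST a,a → push 12,12. Stack: [12, 12]
BINARY_OP - → 12 - 12 = 0. Stack: [0]
LOAD_FAST_LOAD_FAST t,a → push 564,12. Stack: [0, 564, 12]
BINARY_OP - → 564 - 12 = 552. Stack: [0, 552]
BINARY_OP + → 0 + 552 = 552. Stack: [552]
STORE_FAST r → r=552. Stack: []
LOAD_FAST t → push 564. Stack: [564]
RETURN_VALUE → return 564.

564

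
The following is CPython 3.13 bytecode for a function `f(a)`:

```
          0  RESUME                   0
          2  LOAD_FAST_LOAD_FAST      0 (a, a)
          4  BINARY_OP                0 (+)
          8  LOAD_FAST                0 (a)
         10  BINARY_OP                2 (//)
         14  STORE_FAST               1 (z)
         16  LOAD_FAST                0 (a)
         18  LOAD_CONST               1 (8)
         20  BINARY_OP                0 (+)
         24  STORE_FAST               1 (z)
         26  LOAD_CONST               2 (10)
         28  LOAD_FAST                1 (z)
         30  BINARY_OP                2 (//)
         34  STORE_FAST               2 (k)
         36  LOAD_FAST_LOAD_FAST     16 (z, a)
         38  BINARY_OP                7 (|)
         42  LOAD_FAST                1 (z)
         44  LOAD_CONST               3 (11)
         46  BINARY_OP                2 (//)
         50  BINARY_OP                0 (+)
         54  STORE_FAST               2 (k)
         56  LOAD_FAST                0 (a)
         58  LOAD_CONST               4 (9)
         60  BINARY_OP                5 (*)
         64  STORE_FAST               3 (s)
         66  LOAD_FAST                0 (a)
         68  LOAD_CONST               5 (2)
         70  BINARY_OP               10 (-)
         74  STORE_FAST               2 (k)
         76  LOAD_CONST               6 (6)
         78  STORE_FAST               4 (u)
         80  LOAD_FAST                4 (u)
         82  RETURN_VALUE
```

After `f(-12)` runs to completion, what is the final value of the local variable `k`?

-14

LOAD_FAST_LOAD_FAST a,a → push -12,-12. Stack: [-12, -12]
BINARY_OP + → -12 + -12 = -24. Stack: [-24]
LOAD_FAST a → push -12. Stack: [-24, -12]
BINARY_OP // → -24 // -12 = 2. Stack: [2]
STORE_FAST z → z=2. Stack: []
LOAD_FAST a → push -12. Stack: [-12]
LOAD_CONST → push 8. Stack: [-12, 8]
BINARY_OP + → -12 + 8 = -4. Stack: [-4]
STORE_FAST z → z=-4. Stack: []
LOAD_CONST → push 10. Stack: [10]
LOAD_FAST z → push -4. Stack: [10, -4]
BINARY_OP // → 10 // -4 = -3. Stack: [-3]
STORE_FAST k → k=-3. Stack: []
LOAD_FAST_LOAD_FAST z,a → push -4,-12. Stack: [-4, -12]
BINARY_OP | → -4 | -12 = -4. Stack: [-4]
LOAD_FAST z → push -4. Stack: [-4, -4]
LOAD_CONST → push 11. Stack: [-4, -4, 11]
BINARY_OP // → -4 // 11 = -1. Stack: [-4, -1]
BINARY_OP + → -4 + -1 = -5. Stack: [-5]
STORE_FAST k → k=-5. Stack: []
LOAD_FAST a → push -12. Stack: [-12]
LOAD_CONST → push 9. Stack: [-12, 9]
BINARY_OP * → -12 * 9 = -108. Stack: [-108]
STORE_FAST s → s=-108. Stack: []
LOAD_FAST a → push -12. Stack: [-12]
LOAD_CONST → push 2. Stack: [-12, 2]
BINARY_OP - → -12 - 2 = -14. Stack: [-14]
STORE_FAST k → k=-14. Stack: []
LOAD_CONST → push 6. Stack: [6]
STORE_FAST u → u=6. Stack: []
LOAD_FAST u → push 6. Stack: [6]
RETURN_VALUE → return 6.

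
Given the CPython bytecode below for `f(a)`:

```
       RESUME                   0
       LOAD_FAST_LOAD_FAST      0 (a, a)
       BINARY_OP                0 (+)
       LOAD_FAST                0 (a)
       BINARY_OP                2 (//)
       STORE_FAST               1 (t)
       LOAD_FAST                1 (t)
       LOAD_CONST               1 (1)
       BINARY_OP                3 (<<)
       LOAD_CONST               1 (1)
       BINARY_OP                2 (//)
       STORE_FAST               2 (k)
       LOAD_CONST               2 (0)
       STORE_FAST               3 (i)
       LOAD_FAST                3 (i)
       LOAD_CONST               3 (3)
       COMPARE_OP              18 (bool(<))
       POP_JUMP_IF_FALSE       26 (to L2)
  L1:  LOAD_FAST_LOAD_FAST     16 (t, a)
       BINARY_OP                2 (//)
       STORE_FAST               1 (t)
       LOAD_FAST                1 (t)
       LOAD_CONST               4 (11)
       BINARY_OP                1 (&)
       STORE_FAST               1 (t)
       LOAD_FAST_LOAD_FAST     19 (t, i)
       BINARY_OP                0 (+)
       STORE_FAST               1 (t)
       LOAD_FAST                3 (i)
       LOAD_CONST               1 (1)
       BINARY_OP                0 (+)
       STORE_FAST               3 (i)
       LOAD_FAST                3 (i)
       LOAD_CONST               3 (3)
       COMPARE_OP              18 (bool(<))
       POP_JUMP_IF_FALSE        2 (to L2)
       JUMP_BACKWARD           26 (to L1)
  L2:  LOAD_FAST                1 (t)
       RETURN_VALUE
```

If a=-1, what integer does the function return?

11

LOAD_FAST_LOAD_FAST a,a → push -1,-1
BINARY_OP + → -1 + -1 = -2
LOAD_FAST a → push -1
BINARY_OP // → -2 // -1 = 2
STORE_FAST t → t=2
LOAD_FAST t → push 2
LOAD_CONST → push 1
BINARY_OP << → 2 << 1 = 4
LOAD_CONST → push 1
BINARY_OP // → 4 // 1 = 4
STORE_FAST k → k=4
LOAD_CONST → push 0
STORE_FAST i → i=0
LOAD_FAST i → push 0
LOAD_CONST → push 3
COMPARE_OP bool(<) → 0 vs 3 = True
POP_JUMP_IF_FALSE → pop True; no jump
LOAD_FAST_LOAD_FAST t,a → push 2,-1
BINARY_OP // → 2 // -1 = -2
STORE_FAST t → t=-2
LOAD_FAST t → push -2
LOAD_CONST → push 11
BINARY_OP & → -2 & 11 = 10
STORE_FAST t → t=10
LOAD_FAST_LOAD_FAST t,i → push 10,0
BINARY_OP + → 10 + 0 = 10
STORE_FAST t → t=10
LOAD_FAST i → push 0
LOAD_CONST → push 1
BINARY_OP + → 0 + 1 = 1
STORE_FAST i → i=1
LOAD_FAST i → push 1
LOAD_CONST → push 3
COMPARE_OP bool(<) → 1 vs 3 = True
POP_JUMP_IF_FALSE → pop True; no jump
LOAD_FAST_LOAD_FAST t,a → push 10,-1
BINARY_OP // → 10 // -1 = -10
STORE_FAST t → t=-10
LOAD_FAST t → push -10
LOAD_CONST → push 11
BINARY_OP & → -10 & 11 = 2
STORE_FAST t → t=2
LOAD_FAST_LOAD_FAST t,i → push 2,1
BINARY_OP + → 2 + 1 = 3
STORE_FAST t → t=3
LOAD_FAST i → push 1
LOAD_CONST → push 1
BINARY_OP + → 1 + 1 = 2
STORE_FAST i → i=2
LOAD_FAST i → push 2
LOAD_CONST → push 3
COMPARE_OP bool(<) → 2 vs 3 = True
POP_JUMP_IF_FALSE → pop True; no jump
LOAD_FAST_LOAD_FAST t,a → push 3,-1
BINARY_OP // → 3 // -1 = -3
STORE_FAST t → t=-3
LOAD_FAST t → push -3
LOAD_CONST → push 11
BINARY_OP & → -3 & 11 = 9
STORE_FAST t → t=9
LOAD_FAST_LOAD_FAST t,i → push 9,2
BINARY_OP + → 9 + 2 = 11
STORE_FAST t → t=11
LOAD_FAST i → push 2
LOAD_CONST → push 1
BINARY_OP + → 2 + 1 = 3
STORE_FAST i → i=3
LOAD_FAST i → push 3
LOAD_CONST → push 3
COMPARE_OP bool(<) → 3 vs 3 = False
POP_JUMP_IF_FALSE → pop False; jump
LOAD_FAST t → push 11
RETURN_VALUE → return 11.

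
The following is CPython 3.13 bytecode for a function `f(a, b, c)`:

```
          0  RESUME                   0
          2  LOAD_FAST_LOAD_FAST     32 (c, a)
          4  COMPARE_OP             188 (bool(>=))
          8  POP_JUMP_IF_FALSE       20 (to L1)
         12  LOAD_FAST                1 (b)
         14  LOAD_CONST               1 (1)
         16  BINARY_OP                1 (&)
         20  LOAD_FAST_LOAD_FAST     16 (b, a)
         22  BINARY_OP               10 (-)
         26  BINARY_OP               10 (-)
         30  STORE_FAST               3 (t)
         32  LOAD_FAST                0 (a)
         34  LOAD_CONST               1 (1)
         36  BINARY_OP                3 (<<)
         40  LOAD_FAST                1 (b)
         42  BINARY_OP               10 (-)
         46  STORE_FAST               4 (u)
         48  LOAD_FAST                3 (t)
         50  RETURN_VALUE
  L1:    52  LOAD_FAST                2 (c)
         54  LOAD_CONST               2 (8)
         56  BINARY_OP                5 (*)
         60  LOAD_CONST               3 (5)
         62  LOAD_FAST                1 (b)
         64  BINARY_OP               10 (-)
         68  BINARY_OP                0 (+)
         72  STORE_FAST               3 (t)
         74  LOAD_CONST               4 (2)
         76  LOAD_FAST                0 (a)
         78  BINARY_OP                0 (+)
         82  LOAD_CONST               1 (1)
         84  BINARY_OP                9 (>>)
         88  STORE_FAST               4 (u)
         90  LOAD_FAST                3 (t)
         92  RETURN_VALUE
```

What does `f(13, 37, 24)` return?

LOAD_FAST_LOAD_FAST c,a → push 24,13. Stack: [24, 13]
COMPARE_OP bool(>=) → 24 vs 13 = True. Stack: [True]
POP_JUMP_IF_FALSE → pop True; no jump. Stack: []
LOAD_FAST b → push 37. Stack: [37]
LOAD_CONST → push 1. Stack: [37, 1]
BINARY_OP & → 37 & 1 = 1. Stack: [1]
LOAD_FAST_LOAD_FAST b,a → push 37,13. Stack: [1, 37, 13]
BINARY_OP - → 37 - 13 = 24. Stack: [1, 24]
BINARY_OP - → 1 - 24 = -23. Stack: [-23]
STORE_FAST t → t=-23. Stack: []
LOAD_FAST a → push 13. Stack: [13]
LOAD_CONST → push 1. Stack: [13, 1]
BINARY_OP << → 13 << 1 = 26. Stack: [26]
LOAD_FAST b → push 37. Stack: [26, 37]
BINARY_OP - → 26 - 37 = -11. Stack: [-11]
STORE_FAST u → u=-11. Stack: []
LOAD_FAST t → push -23. Stack: [-23]
RETURN_VALUE → return -23.

-23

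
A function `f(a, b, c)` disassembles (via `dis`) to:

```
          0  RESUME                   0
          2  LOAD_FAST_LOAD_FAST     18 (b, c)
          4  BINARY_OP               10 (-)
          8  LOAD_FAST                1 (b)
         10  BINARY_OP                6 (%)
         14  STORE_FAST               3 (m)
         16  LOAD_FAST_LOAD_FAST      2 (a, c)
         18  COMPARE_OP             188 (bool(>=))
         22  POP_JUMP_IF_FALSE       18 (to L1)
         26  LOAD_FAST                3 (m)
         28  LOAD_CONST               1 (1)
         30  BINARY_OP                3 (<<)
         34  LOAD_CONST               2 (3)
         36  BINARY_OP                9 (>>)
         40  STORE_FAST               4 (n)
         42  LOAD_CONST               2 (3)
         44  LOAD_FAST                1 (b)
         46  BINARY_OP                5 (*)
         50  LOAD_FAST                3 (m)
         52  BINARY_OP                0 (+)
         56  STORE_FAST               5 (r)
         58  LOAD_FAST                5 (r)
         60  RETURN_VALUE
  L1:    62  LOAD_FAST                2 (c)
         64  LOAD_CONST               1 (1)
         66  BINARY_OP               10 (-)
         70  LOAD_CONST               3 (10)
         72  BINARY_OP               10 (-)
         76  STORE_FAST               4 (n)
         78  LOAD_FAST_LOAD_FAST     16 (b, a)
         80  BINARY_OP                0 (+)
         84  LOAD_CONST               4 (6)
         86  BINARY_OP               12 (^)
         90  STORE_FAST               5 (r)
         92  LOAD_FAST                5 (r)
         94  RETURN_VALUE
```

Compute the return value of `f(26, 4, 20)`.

LOAD_FAST_LOAD_FAST b,c → push 4,20. Stack: [4, 20]
BINARY_OP - → 4 - 20 = -16. Stack: [-16]
LOAD_FAST b → push 4. Stack: [-16, 4]
BINARY_OP % → -16 % 4 = 0. Stack: [0]
STORE_FAST m → m=0. Stack: []
LOAD_FAST_LOAD_FAST a,c → push 26,20. Stack: [26, 20]
COMPARE_OP bool(>=) → 26 vs 20 = True. Stack: [True]
POP_JUMP_IF_FALSE → pop True; no jump. Stack: []
LOAD_FAST m → push 0. Stack: [0]
LOAD_CONST → push 1. Stack: [0, 1]
BINARY_OP << → 0 << 1 = 0. Stack: [0]
LOAD_CONST → push 3. Stack: [0, 3]
BINARY_OP >> → 0 >> 3 = 0. Stack: [0]
STORE_FAST n → n=0. Stack: []
LOAD_CONST → push 3. Stack: [3]
LOAD_FAST b → push 4. Stack: [3, 4]
BINARY_OP * → 3 * 4 = 12. Stack: [12]
LOAD_FAST m → push 0. Stack: [12, 0]
BINARY_OP + → 12 + 0 = 12. Stack: [12]
STORE_FAST r → r=12. Stack: []
LOAD_FAST r → push 12. Stack: [12]
RETURN_VALUE → return 12.

12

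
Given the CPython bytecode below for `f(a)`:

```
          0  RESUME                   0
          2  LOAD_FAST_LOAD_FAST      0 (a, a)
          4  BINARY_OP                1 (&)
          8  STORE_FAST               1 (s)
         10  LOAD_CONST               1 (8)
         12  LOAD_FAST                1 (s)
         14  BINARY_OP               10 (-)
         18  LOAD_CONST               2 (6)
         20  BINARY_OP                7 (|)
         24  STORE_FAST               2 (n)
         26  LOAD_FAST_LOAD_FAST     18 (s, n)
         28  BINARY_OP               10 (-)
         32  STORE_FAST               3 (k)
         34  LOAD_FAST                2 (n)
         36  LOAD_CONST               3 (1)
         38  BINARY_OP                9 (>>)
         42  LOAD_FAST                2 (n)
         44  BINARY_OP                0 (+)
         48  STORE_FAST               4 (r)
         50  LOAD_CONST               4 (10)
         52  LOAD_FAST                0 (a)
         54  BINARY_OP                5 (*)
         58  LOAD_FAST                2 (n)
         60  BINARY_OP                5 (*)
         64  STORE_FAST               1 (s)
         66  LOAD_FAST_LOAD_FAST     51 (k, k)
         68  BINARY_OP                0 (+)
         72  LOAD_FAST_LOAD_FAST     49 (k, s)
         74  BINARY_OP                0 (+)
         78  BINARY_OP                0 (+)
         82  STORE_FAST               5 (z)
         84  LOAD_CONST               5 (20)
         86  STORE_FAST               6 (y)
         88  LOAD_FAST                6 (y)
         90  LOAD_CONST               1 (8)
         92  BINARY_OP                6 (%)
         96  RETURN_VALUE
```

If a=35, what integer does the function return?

4

LOAD_FAST_LOAD_FAST a,a → push 35,35. Stack: [35, 35]
BINARY_OP & → 35 & 35 = 35. Stack: [35]
STORE_FAST s → s=35. Stack: []
LOAD_CONST → push 8. Stack: [8]
LOAD_FAST s → push 35. Stack: [8, 35]
BINARY_OP - → 8 - 35 = -27. Stack: [-27]
LOAD_CONST → push 6. Stack: [-27, 6]
BINARY_OP | → -27 | 6 = -25. Stack: [-25]
STORE_FAST n → n=-25. Stack: []
LOAD_FAST_LOAD_FAST s,n → push 35,-25. Stack: [35, -25]
BINARY_OP - → 35 - -25 = 60. Stack: [60]
STORE_FAST k → k=60. Stack: []
LOAD_FAST n → push -25. Stack: [-25]
LOAD_CONST → push 1. Stack: [-25, 1]
BINARY_OP >> → -25 >> 1 = -13. Stack: [-13]
LOAD_FAST n → push -25. Stack: [-13, -25]
BINARY_OP + → -13 + -25 = -38. Stack: [-38]
STORE_FAST r → r=-38. Stack: []
LOAD_CONST → push 10. Stack: [10]
LOAD_FAST a → push 35. Stack: [10, 35]
BINARY_OP * → 10 * 35 = 350. Stack: [350]
LOAD_FAST n → push -25. Stack: [350, -25]
BINARY_OP * → 350 * -25 = -8750. Stack: [-8750]
STORE_FAST s → s=-8750. Stack: []
LOAD_FAST_LOAD_FAST k,k → push 60,60. Stack: [60, 60]
BINARY_OP + → 60 + 60 = 120. Stack: [120]
LOAD_FAST_LOAD_FAST k,s → push 60,-8750. Stack: [120, 60, -8750]
BINARY_OP + → 60 + -8750 = -8690. Stack: [120, -8690]
BINARY_OP + → 120 + -8690 = -8570. Stack: [-8570]
STORE_FAST z → z=-8570. Stack: []
LOAD_CONST → push 20. Stack: [20]
STORE_FAST y → y=20. Stack: []
LOAD_FAST y → push 20. Stack: [20]
LOAD_CONST → push 8. Stack: [20, 8]
BINARY_OP % → 20 % 8 = 4. Stack: [4]
RETURN_VALUE → return 4.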